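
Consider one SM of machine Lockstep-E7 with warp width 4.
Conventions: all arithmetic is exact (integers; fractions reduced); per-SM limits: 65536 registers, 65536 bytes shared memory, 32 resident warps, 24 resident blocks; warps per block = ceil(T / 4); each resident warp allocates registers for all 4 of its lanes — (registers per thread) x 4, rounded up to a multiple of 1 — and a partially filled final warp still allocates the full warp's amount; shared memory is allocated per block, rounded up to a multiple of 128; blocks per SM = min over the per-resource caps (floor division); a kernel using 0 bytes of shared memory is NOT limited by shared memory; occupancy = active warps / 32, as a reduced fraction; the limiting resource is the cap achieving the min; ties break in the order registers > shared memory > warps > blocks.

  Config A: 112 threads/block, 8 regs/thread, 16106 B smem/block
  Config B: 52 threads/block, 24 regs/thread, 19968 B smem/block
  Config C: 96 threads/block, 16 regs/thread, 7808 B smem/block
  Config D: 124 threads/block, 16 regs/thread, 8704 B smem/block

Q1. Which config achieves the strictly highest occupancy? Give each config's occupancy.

occupancies: A 7/8, B 13/16, C 3/4, D 31/32

Answer: D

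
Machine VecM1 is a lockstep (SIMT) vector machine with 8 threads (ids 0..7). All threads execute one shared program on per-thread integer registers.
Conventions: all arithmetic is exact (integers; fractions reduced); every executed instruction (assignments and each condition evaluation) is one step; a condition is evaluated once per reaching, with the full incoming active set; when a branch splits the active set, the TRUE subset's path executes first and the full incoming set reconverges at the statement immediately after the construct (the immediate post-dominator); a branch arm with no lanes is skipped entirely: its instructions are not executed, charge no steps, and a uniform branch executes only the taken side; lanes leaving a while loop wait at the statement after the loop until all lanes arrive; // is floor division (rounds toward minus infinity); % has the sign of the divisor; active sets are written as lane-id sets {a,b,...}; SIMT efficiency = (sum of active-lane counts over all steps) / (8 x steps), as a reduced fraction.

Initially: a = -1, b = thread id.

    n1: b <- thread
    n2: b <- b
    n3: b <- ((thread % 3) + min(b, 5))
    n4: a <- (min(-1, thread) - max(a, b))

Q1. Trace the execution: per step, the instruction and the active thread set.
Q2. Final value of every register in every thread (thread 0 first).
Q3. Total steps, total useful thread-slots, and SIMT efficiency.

step 0: b <- thread                  {0,1,2,3,4,5,6,7}
step 1: b <- b                       {0,1,2,3,4,5,6,7}
step 2: b <- ((thread % 3) + min(b, 5)) {0,1,2,3,4,5,6,7}
step 3: a <- (min(-1, thread) - max(a, b)) {0,1,2,3,4,5,6,7}

Answer: 4 steps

a: -1,-3,-5,-4,-6,-8,-6,-7
b: 0,2,4,3,5,7,5,6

steps = 4; useful = 32; efficiency = 32/32 = 1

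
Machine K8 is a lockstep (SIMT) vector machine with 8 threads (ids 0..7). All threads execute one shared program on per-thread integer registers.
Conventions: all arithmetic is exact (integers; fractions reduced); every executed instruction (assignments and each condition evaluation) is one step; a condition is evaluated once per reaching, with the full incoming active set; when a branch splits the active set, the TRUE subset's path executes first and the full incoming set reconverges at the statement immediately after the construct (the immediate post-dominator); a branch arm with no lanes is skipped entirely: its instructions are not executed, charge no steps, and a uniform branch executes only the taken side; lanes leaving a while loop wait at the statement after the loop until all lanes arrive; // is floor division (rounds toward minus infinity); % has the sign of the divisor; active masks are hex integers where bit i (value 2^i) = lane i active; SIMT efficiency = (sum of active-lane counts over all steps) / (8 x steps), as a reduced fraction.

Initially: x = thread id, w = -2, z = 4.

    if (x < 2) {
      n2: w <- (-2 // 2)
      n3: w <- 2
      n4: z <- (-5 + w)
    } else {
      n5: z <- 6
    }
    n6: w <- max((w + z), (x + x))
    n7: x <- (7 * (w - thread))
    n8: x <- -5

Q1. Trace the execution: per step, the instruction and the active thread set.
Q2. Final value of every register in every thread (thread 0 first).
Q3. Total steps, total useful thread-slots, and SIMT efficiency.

step 0: eval (x < 2)                 0xff
step 1: w <- (-2 // 2)               0x03
step 2: w <- 2                       0x03
step 3: z <- (-5 + w)                0x03
step 4: z <- 6                       0xfc
step 5: w <- max((w + z), (x + x))   0xff
step 6: x <- (7 * (w - thread))      0xff
step 7: x <- -5                      0xff

Answer: 8 steps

x: -5,-5,-5,-5,-5,-5,-5,-5
w: 0,2,4,6,8,10,12,14
z: -3,-3,6,6,6,6,6,6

steps = 8; useful = 44; efficiency = 44/64 = 11/16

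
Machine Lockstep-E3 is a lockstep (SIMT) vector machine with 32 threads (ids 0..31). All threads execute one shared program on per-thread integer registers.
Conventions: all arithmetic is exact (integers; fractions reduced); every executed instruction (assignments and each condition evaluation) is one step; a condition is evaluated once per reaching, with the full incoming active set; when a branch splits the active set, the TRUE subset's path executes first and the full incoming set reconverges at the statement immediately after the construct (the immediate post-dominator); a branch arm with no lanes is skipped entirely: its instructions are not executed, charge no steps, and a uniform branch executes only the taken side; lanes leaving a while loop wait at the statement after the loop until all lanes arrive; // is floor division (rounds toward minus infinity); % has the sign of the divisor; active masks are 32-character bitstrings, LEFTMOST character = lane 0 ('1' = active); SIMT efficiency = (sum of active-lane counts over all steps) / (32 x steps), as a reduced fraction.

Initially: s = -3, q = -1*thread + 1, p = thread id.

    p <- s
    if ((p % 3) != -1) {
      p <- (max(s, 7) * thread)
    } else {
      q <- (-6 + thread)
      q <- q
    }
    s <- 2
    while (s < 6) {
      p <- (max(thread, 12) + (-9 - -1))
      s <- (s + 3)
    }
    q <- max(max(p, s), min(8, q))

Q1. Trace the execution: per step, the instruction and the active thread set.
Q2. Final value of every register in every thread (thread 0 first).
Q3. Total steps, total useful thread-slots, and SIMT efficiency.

step 0: p <- s                       11111111111111111111111111111111
step 1: eval ((p % 3) != -1)         11111111111111111111111111111111
step 2: p <- (max(s, 7) * thread)    11111111111111111111111111111111
step 3: s <- 2                       11111111111111111111111111111111
step 4: eval (s < 6)                 11111111111111111111111111111111
step 5: p <- (max(thread, 12) + (-9 - -1)) 11111111111111111111111111111111
step 6: s <- (s + 3)                 11111111111111111111111111111111
step 7: eval (s < 6)                 11111111111111111111111111111111
step 8: p <- (max(thread, 12) + (-9 - -1)) 11111111111111111111111111111111
step 9: s <- (s + 3)                 11111111111111111111111111111111
step 10: eval (s < 6)                 11111111111111111111111111111111
step 11: q <- max(max(p, s), min(8, q)) 11111111111111111111111111111111

Answer: 12 steps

s: 8,8,8,8,8,8,8,8,8,8,8,8,8,8,8,8,8,8,8,8,8,8,8,8,8,8,8,8,8,8,8,8
q: 8,8,8,8,8,8,8,8,8,8,8,8,8,8,8,8,8,9,10,11,12,13,14,15,16,17,18,19,20,21,22,23
p: 4,4,4,4,4,4,4,4,4,4,4,4,4,5,6,7,8,9,10,11,12,13,14,15,16,17,18,19,20,21,22,23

steps = 12; useful = 384; efficiency = 384/384 = 1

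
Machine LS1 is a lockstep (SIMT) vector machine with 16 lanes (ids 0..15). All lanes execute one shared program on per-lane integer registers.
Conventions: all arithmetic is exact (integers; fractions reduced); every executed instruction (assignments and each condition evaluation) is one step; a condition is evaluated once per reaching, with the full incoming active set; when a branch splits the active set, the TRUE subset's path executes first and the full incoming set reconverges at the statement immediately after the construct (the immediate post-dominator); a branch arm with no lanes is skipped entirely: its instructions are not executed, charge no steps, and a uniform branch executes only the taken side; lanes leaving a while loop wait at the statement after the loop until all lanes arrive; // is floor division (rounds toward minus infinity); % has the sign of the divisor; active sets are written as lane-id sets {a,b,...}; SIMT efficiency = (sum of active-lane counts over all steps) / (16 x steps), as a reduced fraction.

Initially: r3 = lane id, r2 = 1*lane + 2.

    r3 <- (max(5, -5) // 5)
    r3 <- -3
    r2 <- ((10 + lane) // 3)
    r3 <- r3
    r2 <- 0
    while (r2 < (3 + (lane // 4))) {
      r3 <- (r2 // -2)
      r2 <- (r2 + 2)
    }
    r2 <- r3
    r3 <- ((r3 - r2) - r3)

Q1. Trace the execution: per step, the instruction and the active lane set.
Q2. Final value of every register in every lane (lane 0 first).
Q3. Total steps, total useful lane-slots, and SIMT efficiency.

step 0: r3 <- (max(5, -5) // 5)      {0,1,2,3,4,5,6,7,8,9,10,11,12,13,14,15}
step 1: r3 <- -3                     {0,1,2,3,4,5,6,7,8,9,10,11,12,13,14,15}
step 2: r2 <- ((10 + lane) // 3)     {0,1,2,3,4,5,6,7,8,9,10,11,12,13,14,15}
step 3: r3 <- r3                     {0,1,2,3,4,5,6,7,8,9,10,11,12,13,14,15}
step 4: r2 <- 0                      {0,1,2,3,4,5,6,7,8,9,10,11,12,13,14,15}
step 5: eval (r2 < (3 + (lane // 4))) {0,1,2,3,4,5,6,7,8,9,10,11,12,13,14,15}
step 6: r3 <- (r2 // -2)             {0,1,2,3,4,5,6,7,8,9,10,11,12,13,14,15}
step 7: r2 <- (r2 + 2)               {0,1,2,3,4,5,6,7,8,9,10,11,12,13,14,15}
step 8: eval (r2 < (3 + (lane // 4))) {0,1,2,3,4,5,6,7,8,9,10,11,12,13,14,15}
step 9: r3 <- (r2 // -2)             {0,1,2,3,4,5,6,7,8,9,10,11,12,13,14,15}
step 10: r2 <- (r2 + 2)               {0,1,2,3,4,5,6,7,8,9,10,11,12,13,14,15}
step 11: eval (r2 < (3 + (lane // 4))) {0,1,2,3,4,5,6,7,8,9,10,11,12,13,14,15}
step 12: r3 <- (r2 // -2)             {8,9,10,11,12,13,14,15}
step 13: r2 <- (r2 + 2)               {8,9,10,11,12,13,14,15}
step 14: eval (r2 < (3 + (lane // 4))) {8,9,10,11,12,13,14,15}
step 15: r2 <- r3                     {0,1,2,3,4,5,6,7,8,9,10,11,12,13,14,15}
step 16: r3 <- ((r3 - r2) - r3)       {0,1,2,3,4,5,6,7,8,9,10,11,12,13,14,15}

Answer: 17 steps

r3: 1,1,1,1,1,1,1,1,2,2,2,2,2,2,2,2
r2: -1,-1,-1,-1,-1,-1,-1,-1,-2,-2,-2,-2,-2,-2,-2,-2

steps = 17; useful = 248; efficiency = 248/272 = 31/34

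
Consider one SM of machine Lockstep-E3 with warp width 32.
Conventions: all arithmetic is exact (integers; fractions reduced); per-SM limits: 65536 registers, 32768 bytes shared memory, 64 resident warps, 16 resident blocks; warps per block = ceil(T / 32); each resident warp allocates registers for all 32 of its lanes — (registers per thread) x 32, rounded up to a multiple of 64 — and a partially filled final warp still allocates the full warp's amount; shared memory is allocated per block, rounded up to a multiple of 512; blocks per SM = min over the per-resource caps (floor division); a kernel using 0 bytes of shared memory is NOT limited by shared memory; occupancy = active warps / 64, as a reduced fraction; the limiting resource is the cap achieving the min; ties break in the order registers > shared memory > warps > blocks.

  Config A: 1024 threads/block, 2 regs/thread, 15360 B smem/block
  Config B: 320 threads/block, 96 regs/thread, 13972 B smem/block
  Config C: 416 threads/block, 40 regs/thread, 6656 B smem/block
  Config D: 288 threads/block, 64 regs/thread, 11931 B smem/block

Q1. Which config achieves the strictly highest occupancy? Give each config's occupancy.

occupancies: A 1, B 5/16, C 39/64, D 9/32

Answer: A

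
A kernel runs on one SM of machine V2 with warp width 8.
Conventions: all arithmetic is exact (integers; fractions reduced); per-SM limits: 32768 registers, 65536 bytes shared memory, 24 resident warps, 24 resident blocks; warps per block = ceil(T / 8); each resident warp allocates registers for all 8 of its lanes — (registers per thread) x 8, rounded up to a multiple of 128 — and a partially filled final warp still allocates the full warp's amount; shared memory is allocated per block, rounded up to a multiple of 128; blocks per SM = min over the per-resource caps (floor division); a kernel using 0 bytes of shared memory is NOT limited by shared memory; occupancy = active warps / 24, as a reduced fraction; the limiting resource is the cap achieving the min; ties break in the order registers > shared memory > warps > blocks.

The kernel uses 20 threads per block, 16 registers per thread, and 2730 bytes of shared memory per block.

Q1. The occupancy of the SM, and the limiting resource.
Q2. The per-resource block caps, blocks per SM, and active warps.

Answer: occupancy 1, limited by warps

registers: 85 blocks
shared memory: 23 blocks
warps: 8 blocks
blocks: 24 blocks

Answer: 8 blocks, 24 active warps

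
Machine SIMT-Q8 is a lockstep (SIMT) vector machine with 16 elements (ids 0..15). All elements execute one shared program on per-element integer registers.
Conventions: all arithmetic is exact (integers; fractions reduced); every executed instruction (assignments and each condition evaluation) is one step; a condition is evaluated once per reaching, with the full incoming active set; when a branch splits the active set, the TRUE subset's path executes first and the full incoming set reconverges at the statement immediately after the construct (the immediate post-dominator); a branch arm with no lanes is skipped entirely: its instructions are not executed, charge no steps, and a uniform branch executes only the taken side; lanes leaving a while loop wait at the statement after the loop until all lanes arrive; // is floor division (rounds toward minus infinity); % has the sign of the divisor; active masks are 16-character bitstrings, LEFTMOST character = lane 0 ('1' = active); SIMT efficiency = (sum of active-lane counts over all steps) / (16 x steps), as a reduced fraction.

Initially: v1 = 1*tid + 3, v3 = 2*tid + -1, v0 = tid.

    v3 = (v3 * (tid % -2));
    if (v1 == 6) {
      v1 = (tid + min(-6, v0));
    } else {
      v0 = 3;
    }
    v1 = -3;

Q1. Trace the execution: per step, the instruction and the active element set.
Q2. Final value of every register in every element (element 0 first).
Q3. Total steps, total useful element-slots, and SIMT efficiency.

step 0: v3 <- (v3 * (tid % -2))      1111111111111111
step 1: eval (v1 == 6)               1111111111111111
step 2: v1 <- (tid + min(-6, v0))    0001000000000000
step 3: v0 <- 3                      1110111111111111
step 4: v1 <- -3                     1111111111111111

Answer: 5 steps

v1: -3,-3,-3,-3,-3,-3,-3,-3,-3,-3,-3,-3,-3,-3,-3,-3
v3: 0,-1,0,-5,0,-9,0,-13,0,-17,0,-21,0,-25,0,-29
v0: 3,3,3,3,3,3,3,3,3,3,3,3,3,3,3,3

steps = 5; useful = 64; efficiency = 64/80 = 4/5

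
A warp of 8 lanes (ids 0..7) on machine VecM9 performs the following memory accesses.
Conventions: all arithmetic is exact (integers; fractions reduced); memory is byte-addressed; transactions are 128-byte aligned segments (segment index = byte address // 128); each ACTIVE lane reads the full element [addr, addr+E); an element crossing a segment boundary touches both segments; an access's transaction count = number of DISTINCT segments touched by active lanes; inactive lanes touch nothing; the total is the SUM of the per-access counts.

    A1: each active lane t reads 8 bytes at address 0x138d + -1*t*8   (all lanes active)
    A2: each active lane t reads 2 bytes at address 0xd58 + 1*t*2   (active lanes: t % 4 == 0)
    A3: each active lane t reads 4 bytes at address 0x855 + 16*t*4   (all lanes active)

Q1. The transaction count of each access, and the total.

A1: 2 transactions
A2: 1 transaction
A3: 5 transactions

Answer: 2,1,5; total 8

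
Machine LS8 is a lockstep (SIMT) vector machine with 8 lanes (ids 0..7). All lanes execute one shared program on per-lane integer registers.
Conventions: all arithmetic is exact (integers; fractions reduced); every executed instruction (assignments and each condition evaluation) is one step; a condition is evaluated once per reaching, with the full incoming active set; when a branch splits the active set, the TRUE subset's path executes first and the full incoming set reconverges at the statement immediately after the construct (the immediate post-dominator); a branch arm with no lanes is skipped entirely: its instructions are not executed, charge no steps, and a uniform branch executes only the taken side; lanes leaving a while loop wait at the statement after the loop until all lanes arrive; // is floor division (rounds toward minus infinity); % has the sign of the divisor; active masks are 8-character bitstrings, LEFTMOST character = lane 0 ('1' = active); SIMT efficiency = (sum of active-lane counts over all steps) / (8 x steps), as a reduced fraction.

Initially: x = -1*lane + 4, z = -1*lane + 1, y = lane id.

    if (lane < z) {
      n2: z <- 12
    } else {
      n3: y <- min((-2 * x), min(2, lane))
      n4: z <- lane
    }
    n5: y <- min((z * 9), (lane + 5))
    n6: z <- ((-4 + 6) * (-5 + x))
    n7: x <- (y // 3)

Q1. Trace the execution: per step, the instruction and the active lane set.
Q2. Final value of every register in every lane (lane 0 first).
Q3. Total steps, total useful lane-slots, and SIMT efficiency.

step 0: eval (lane < z)              11111111
step 1: z <- 12                      10000000
step 2: y <- min((-2 * x), min(2, lane)) 01111111
step 3: z <- lane                    01111111
step 4: y <- min((z * 9), (lane + 5)) 11111111
step 5: z <- ((-4 + 6) * (-5 + x))   11111111
step 6: x <- (y // 3)                11111111

Answer: 7 steps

x: 1,2,2,2,3,3,3,4
z: -2,-4,-6,-8,-10,-12,-14,-16
y: 5,6,7,8,9,10,11,12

steps = 7; useful = 47; efficiency = 47/56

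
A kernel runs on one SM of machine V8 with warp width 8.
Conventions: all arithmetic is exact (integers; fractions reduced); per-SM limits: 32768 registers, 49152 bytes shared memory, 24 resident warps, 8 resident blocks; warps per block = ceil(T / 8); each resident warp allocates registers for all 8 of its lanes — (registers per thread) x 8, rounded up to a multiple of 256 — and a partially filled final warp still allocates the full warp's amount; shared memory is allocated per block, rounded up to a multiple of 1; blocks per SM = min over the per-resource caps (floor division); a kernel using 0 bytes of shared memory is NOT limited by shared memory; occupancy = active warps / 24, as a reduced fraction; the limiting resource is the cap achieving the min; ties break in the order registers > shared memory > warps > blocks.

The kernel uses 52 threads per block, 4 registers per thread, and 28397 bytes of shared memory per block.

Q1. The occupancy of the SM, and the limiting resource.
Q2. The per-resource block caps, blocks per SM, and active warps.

Answer: occupancy 7/24, limited by shared memory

registers: 18 blocks
shared memory: 1 block
warps: 3 blocks
blocks: 8 blocks

Answer: 1 block, 7 active warps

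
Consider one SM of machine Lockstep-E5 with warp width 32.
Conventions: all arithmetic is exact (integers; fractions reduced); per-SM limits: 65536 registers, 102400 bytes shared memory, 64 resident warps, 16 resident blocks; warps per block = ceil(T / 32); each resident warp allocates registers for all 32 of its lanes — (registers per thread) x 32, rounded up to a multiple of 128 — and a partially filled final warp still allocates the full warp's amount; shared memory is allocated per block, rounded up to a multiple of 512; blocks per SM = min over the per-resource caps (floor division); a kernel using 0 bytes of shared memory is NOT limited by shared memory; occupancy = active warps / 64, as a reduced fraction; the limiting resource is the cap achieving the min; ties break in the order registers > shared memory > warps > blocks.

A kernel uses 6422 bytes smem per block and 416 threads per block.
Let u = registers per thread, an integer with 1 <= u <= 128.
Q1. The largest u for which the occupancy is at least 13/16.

Answer: u = 36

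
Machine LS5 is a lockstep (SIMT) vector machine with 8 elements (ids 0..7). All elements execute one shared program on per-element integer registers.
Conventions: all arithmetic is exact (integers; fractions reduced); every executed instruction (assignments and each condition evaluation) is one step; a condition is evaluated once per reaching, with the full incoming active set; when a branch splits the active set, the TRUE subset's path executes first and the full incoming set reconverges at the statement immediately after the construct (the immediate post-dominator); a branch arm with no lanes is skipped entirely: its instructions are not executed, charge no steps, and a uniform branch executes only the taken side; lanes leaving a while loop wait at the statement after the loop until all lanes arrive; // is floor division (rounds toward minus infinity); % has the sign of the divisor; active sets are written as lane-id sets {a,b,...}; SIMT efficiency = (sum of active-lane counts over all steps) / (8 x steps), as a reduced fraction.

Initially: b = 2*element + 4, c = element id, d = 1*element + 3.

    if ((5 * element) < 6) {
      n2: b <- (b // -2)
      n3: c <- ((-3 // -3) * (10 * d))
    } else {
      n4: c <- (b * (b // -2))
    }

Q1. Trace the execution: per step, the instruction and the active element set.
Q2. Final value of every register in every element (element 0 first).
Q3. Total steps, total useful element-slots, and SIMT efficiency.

step 0: eval ((5 * element) < 6)     {0,1,2,3,4,5,6,7}
step 1: b <- (b // -2)               {0,1}
step 2: c <- ((-3 // -3) * (10 * d)) {0,1}
step 3: c <- (b * (b // -2))         {2,3,4,5,6,7}

Answer: 4 steps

b: -2,-3,8,10,12,14,16,18
c: 30,40,-32,-50,-72,-98,-128,-162
d: 3,4,5,6,7,8,9,10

steps = 4; useful = 18; efficiency = 18/32 = 9/16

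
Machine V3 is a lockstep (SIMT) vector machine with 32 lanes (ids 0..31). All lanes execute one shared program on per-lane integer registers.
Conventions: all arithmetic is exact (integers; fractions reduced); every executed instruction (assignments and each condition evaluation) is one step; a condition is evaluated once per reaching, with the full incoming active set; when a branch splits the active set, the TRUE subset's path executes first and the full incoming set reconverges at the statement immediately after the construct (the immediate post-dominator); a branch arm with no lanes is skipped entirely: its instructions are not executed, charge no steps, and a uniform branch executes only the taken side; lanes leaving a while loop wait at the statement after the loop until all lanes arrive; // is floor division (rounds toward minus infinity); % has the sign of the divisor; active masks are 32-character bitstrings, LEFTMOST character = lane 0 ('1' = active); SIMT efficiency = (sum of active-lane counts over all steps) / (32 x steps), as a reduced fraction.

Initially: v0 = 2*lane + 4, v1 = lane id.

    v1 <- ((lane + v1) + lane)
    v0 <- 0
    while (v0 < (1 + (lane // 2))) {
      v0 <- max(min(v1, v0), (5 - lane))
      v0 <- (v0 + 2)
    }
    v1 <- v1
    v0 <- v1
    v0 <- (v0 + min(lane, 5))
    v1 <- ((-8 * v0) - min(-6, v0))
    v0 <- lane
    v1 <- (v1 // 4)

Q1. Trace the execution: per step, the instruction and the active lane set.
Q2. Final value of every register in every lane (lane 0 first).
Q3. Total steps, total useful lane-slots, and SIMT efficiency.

step 0: v1 <- ((lane + v1) + lane)   11111111111111111111111111111111
step 1: v0 <- 0                      11111111111111111111111111111111
step 2: eval (v0 < (1 + (lane // 2))) 11111111111111111111111111111111
step 3: v0 <- max(min(v1, v0), (5 - lane)) 11111111111111111111111111111111
step 4: v0 <- (v0 + 2)               11111111111111111111111111111111
step 5: eval (v0 < (1 + (lane // 2))) 11111111111111111111111111111111
step 6: v0 <- max(min(v1, v0), (5 - lane)) 00000111111111111111111111111111
step 7: v0 <- (v0 + 2)               00000111111111111111111111111111
step 8: eval (v0 < (1 + (lane // 2))) 00000111111111111111111111111111
step 9: v0 <- max(min(v1, v0), (5 - lane)) 00000000111111111111111111111111
step 10: v0 <- (v0 + 2)               00000000111111111111111111111111
step 11: eval (v0 < (1 + (lane // 2))) 00000000111111111111111111111111
step 12: v0 <- max(min(v1, v0), (5 - lane)) 00000000000011111111111111111111
step 13: v0 <- (v0 + 2)               00000000000011111111111111111111
step 14: eval (v0 < (1 + (lane // 2))) 00000000000011111111111111111111
step 15: v0 <- max(min(v1, v0), (5 - lane)) 00000000000000001111111111111111
step 16: v0 <- (v0 + 2)               00000000000000001111111111111111
step 17: eval (v0 < (1 + (lane // 2))) 00000000000000001111111111111111
step 18: v0 <- max(min(v1, v0), (5 - lane)) 00000000000000000000111111111111
step 19: v0 <- (v0 + 2)               00000000000000000000111111111111
step 20: eval (v0 < (1 + (lane // 2))) 00000000000000000000111111111111
step 21: v0 <- max(min(v1, v0), (5 - lane)) 00000000000000000000000011111111
step 22: v0 <- (v0 + 2)               00000000000000000000000011111111
step 23: eval (v0 < (1 + (lane // 2))) 00000000000000000000000011111111
step 24: v0 <- max(min(v1, v0), (5 - lane)) 00000000000000000000000000001111
step 25: v0 <- (v0 + 2)               00000000000000000000000000001111
step 26: eval (v0 < (1 + (lane // 2))) 00000000000000000000000000001111
step 27: v1 <- v1                     11111111111111111111111111111111
step 28: v0 <- v1                     11111111111111111111111111111111
step 29: v0 <- (v0 + min(lane, 5))    11111111111111111111111111111111
step 30: v1 <- ((-8 * v0) - min(-6, v0)) 11111111111111111111111111111111
step 31: v0 <- lane                   11111111111111111111111111111111
step 32: v1 <- (v1 // 4)              11111111111111111111111111111111

Answer: 33 steps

v0: 0,1,2,3,4,5,6,7,8,9,10,11,12,13,14,15,16,17,18,19,20,21,22,23,24,25,26,27,28,29,30,31
v1: 1,-7,-15,-23,-31,-39,-45,-51,-57,-63,-69,-75,-81,-87,-93,-99,-105,-111,-117,-123,-129,-135,-141,-147,-153,-159,-165,-171,-177,-183,-189,-195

steps = 33; useful = 717; efficiency = 717/1056 = 239/352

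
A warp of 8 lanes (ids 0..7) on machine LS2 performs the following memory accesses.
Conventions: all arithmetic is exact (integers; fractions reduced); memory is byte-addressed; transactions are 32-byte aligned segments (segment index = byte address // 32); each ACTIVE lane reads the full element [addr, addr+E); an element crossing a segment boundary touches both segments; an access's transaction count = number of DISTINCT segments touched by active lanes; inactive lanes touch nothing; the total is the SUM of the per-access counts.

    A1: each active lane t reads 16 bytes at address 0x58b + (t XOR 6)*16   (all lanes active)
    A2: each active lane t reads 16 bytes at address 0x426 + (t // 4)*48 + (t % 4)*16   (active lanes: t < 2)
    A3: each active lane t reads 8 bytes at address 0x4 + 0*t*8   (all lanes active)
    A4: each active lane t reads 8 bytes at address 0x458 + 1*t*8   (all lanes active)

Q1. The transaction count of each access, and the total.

A1: 5 transactions
A2: 2 transactions
A3: 1 transaction
A4: 3 transactions

Answer: 5,2,1,3; total 11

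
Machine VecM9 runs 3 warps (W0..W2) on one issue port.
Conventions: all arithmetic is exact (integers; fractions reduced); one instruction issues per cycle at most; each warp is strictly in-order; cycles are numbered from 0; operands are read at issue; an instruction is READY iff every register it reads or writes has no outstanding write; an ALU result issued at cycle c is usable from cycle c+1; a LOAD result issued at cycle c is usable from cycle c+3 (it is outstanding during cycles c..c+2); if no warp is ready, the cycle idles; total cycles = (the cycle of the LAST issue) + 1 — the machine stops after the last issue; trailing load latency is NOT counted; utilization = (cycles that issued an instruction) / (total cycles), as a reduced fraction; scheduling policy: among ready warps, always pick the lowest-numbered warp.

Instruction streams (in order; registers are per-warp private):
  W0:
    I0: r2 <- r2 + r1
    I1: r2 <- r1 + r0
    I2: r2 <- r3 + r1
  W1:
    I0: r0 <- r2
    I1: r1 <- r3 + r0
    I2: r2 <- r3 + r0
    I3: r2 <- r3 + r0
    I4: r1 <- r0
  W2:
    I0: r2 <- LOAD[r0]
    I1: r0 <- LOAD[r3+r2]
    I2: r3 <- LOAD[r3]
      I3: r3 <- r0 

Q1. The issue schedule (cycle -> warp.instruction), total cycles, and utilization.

cycle 0: W0.I0
cycle 1: W0.I1
cycle 2: W0.I2
cycle 3: W1.I0
cycle 4: W1.I1
cycle 5: W1.I2
cycle 6: W1.I3
cycle 7: W1.I4
cycle 8: W2.I0
cycle 9: idle
cycle 10: idle
cycle 11: W2.I1
cycle 12: W2.I2
cycle 13: idle
cycle 14: idle
cycle 15: W2.I3

Answer: 16 cycles, utilization 3/4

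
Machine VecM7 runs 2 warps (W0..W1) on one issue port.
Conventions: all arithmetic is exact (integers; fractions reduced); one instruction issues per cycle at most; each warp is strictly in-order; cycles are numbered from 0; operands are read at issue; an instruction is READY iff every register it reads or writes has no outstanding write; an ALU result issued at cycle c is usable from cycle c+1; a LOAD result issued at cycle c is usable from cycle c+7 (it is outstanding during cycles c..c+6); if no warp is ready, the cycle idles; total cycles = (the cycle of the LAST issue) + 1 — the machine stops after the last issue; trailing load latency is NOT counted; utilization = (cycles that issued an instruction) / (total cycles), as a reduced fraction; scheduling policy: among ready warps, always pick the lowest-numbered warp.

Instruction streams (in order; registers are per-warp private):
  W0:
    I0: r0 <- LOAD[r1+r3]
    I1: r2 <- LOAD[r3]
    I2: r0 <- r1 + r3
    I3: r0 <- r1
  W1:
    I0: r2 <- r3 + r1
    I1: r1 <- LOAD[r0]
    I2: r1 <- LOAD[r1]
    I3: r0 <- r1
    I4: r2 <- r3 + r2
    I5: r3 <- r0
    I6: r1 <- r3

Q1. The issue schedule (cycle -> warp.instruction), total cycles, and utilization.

cycle 0: W0.I0
cycle 1: W0.I1
cycle 2: W1.I0
cycle 3: W1.I1
cycle 4: idle
cycle 5: idle
cycle 6: idle
cycle 7: W0.I2
cycle 8: W0.I3
cycle 9: idle
cycle 10: W1.I2
cycle 11: idle
cycle 12: idle
cycle 13: idle
cycle 14: idle
cycle 15: idle
cycle 16: idle
cycle 17: W1.I3
cycle 18: W1.I4
cycle 19: W1.I5
cycle 20: W1.I6

Answer: 21 cycles, utilization 11/21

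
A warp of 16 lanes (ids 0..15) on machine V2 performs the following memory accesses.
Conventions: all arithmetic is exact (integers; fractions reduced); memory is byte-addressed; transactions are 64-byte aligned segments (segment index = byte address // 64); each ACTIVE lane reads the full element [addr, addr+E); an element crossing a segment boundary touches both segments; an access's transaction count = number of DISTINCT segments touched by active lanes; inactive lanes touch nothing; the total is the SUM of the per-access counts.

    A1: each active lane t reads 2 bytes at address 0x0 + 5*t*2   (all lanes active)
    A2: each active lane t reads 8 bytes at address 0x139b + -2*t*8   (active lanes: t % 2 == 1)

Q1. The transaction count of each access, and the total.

A1: 3 transactions
A2: 5 transactions

Answer: 3,5; total 8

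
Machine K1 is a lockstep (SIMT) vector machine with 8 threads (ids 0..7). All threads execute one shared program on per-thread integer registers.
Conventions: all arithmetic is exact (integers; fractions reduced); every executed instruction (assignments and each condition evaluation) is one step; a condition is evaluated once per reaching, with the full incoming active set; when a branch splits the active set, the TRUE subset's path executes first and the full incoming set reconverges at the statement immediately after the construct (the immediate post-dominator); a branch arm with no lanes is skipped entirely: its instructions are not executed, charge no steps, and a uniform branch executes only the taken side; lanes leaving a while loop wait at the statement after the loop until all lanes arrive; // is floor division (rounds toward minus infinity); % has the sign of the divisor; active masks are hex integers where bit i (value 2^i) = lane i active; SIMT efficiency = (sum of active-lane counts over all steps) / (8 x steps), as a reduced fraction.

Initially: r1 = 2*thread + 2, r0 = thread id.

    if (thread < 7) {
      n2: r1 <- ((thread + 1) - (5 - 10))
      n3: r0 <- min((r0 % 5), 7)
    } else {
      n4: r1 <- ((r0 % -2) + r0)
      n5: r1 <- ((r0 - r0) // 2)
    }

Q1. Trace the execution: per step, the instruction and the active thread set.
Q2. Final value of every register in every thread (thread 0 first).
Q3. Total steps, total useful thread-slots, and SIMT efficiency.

step 0: eval (thread < 7)            0xff
step 1: r1 <- ((thread + 1) - (5 - 10)) 0x7f
step 2: r0 <- min((r0 % 5), 7)       0x7f
step 3: r1 <- ((r0 % -2) + r0)       0x80
step 4: r1 <- ((r0 - r0) // 2)       0x80

Answer: 5 steps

r1: 6,7,8,9,10,11,12,0
r0: 0,1,2,3,4,0,1,7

steps = 5; useful = 24; efficiency = 24/40 = 3/5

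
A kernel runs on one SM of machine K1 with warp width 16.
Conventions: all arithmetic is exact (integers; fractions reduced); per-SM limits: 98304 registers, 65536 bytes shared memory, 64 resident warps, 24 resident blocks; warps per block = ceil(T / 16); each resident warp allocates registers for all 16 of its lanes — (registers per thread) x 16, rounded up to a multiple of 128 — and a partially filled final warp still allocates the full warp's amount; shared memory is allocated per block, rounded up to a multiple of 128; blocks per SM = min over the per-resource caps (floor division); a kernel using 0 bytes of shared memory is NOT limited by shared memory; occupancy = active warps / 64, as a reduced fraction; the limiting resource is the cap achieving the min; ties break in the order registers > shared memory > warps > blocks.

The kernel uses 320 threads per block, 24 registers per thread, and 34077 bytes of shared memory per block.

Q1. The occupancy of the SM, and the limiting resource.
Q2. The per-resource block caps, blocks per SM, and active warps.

Answer: occupancy 5/16, limited by shared memory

registers: 12 blocks
shared memory: 1 block
warps: 3 blocks
blocks: 24 blocks

Answer: 1 block, 20 active warps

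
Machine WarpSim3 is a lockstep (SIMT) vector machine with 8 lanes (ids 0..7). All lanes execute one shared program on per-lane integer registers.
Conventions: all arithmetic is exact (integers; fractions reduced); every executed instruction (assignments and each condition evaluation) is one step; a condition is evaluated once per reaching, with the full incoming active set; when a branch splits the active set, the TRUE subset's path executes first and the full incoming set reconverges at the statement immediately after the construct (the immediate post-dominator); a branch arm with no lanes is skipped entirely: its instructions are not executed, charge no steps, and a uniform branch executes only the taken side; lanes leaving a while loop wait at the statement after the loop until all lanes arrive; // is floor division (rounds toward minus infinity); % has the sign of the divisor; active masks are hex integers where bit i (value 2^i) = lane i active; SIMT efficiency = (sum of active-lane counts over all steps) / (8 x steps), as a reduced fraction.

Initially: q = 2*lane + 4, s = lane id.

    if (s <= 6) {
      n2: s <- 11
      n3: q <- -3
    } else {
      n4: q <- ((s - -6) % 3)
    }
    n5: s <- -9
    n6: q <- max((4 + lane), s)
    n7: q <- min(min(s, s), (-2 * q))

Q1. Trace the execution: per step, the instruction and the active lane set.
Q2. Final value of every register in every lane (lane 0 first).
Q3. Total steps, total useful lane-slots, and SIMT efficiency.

step 0: eval (s <= 6)                0xff
step 1: s <- 11                      0x7f
step 2: q <- -3                      0x7f
step 3: q <- ((s - -6) % 3)          0x80
step 4: s <- -9                      0xff
step 5: q <- max((4 + lane), s)      0xff
step 6: q <- min(min(s, s), (-2 * q)) 0xff

Answer: 7 steps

q: -9,-10,-12,-14,-16,-18,-20,-22
s: -9,-9,-9,-9,-9,-9,-9,-9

steps = 7; useful = 47; efficiency = 47/56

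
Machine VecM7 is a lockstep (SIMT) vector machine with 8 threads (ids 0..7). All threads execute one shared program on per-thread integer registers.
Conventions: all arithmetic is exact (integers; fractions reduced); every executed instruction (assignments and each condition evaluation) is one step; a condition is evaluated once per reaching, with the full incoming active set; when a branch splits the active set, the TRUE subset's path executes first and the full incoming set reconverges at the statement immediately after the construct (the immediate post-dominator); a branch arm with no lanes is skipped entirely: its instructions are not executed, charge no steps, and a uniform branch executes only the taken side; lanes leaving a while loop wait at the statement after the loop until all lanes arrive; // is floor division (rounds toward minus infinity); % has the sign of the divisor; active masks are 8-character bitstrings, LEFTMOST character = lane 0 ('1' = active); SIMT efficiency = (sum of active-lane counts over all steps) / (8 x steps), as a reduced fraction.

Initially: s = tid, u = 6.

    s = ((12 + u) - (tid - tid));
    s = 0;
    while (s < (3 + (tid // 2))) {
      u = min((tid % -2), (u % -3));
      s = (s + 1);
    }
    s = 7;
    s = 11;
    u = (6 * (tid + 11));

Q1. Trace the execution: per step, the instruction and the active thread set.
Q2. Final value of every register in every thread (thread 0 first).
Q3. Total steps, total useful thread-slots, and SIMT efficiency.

step 0: s <- ((12 + u) - (tid - tid)) 11111111
step 1: s <- 0                       11111111
step 2: eval (s < (3 + (tid // 2)))  11111111
step 3: u <- min((tid % -2), (u % -3)) 11111111
step 4: s <- (s + 1)                 11111111
step 5: eval (s < (3 + (tid // 2)))  11111111
step 6: u <- min((tid % -2), (u % -3)) 11111111
step 7: s <- (s + 1)                 11111111
step 8: eval (s < (3 + (tid // 2)))  11111111
step 9: u <- min((tid % -2), (u % -3)) 11111111
step 10: s <- (s + 1)                 11111111
step 11: eval (s < (3 + (tid // 2)))  11111111
step 12: u <- min((tid % -2), (u % -3)) 00111111
step 13: s <- (s + 1)                 00111111
step 14: eval (s < (3 + (tid // 2)))  00111111
step 15: u <- min((tid % -2), (u % -3)) 00001111
step 16: s <- (s + 1)                 00001111
step 17: eval (s < (3 + (tid // 2)))  00001111
step 18: u <- min((tid % -2), (u % -3)) 00000011
step 19: s <- (s + 1)                 00000011
step 20: eval (s < (3 + (tid // 2)))  00000011
step 21: s <- 7                       11111111
step 22: s <- 11                      11111111
step 23: u <- (6 * (tid + 11))        11111111

Answer: 24 steps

s: 11,11,11,11,11,11,11,11
u: 66,72,78,84,90,96,102,108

steps = 24; useful = 156; efficiency = 156/192 = 13/16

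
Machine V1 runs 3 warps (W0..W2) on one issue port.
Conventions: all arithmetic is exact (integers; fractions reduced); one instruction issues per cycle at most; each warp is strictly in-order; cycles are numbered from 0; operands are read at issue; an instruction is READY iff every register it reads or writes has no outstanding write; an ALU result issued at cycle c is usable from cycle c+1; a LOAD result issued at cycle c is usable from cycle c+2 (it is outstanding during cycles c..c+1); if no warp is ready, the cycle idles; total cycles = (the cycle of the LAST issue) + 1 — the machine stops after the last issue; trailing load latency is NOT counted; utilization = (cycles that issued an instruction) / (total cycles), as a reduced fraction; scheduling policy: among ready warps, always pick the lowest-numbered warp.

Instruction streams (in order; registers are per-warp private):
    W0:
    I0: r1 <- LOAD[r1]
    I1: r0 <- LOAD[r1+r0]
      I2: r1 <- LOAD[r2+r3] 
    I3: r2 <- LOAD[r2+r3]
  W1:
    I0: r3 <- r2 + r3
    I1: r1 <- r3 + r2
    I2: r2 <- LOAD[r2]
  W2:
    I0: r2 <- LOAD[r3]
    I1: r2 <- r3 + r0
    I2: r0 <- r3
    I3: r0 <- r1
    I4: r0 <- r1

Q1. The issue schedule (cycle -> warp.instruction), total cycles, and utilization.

cycle 0: W0.I0
cycle 1: W1.I0
cycle 2: W0.I1
cycle 3: W0.I2
cycle 4: W0.I3
cycle 5: W1.I1
cycle 6: W1.I2
cycle 7: W2.I0
cycle 8: idle
cycle 9: W2.I1
cycle 10: W2.I2
cycle 11: W2.I3
cycle 12: W2.I4

Answer: 13 cycles, utilization 12/13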